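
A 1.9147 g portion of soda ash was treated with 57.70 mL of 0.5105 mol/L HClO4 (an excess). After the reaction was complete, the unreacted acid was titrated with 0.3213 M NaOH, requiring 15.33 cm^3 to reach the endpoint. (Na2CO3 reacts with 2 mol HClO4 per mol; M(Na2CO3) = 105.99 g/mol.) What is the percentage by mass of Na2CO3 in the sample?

67.9%

Total n(HClO4) added = 0.5105 x 0.05770 = 0.02946 mol.
n(NaOH) used = 0.3213 x 0.01533 = 0.004926 mol, which equals the excess n(HClO4).
So n(HClO4) consumed by the sample = 0.02946 - 0.004926 = 0.02453 mol.
n(Na2CO3) = 0.02453 / 2 = 0.01227 mol.
mass Na2CO3 = 0.01227 x 105.99 = 1.300 g, so %Na2CO3 = 1.300/1.9147 x 100 = 67.9%.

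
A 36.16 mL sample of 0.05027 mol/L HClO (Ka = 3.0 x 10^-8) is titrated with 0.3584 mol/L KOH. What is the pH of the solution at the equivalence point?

10.08

n(HClO) = 0.05027 x 0.03616 = 0.001818 mol; V(KOH) at equivalence = 0.001818/0.3584 = 0.005072 L.
At equivalence all the acid is converted to ClO-; total volume = 0.03616 + 0.005072 = 0.04123 L, so [ClO-] = 0.001818/0.04123 = 0.04409 M.
Kb = Kw/Ka = 1.0e-14 / 3.0 x 10^-8 = 3.33e-7.
[OH^-] = sqrt(Kb x [ClO-]) = sqrt(3.33e-7 x 0.04409) = 0.000121 M.
pOH = 3.92, so pH = 14.00 - 3.92 = 10.08.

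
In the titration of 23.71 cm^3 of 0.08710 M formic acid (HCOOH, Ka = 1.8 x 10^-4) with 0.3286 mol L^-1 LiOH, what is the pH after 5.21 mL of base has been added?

Initial n(HCOOH) = 0.08710 x 0.02371 = 0.002065 mol.
n(LiOH) added = 0.3286 x 0.005210 = 0.001712 mol, converting that many moles of HCOOH to HCOO-.
Remaining n(HCOOH) = 0.0003531 mol; n(HCOO-) = 0.001712 mol.
By Henderson-Hasselbalch, pH = pKa + log([A^-]/[HA]) = 3.74 + log(0.001712/0.0003531) = 3.74 + (+0.69) = 4.43.

4.43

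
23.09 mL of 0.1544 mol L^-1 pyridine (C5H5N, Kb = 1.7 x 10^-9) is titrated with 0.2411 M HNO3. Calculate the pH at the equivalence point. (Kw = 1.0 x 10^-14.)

n(C5H5N) = 0.1544 x 0.02309 = 0.003565 mol; V(HNO3) at equivalence = 0.003565/0.2411 = 0.01479 L.
At equivalence the base is fully converted to C5H5NH+; total volume = 0.03788 L, so [C5H5NH+] = 0.003565/0.03788 = 0.09412 M.
Ka(C5H5NH+) = Kw/Kb = 1.0e-14 / 1.7 x 10^-9 = 5.88e-6.
[H^+] = sqrt(Ka x [C5H5NH+]) = sqrt(5.88e-6 x 0.09412) = 0.000744 M.
pH = -log(0.000744) = 3.13.

3.13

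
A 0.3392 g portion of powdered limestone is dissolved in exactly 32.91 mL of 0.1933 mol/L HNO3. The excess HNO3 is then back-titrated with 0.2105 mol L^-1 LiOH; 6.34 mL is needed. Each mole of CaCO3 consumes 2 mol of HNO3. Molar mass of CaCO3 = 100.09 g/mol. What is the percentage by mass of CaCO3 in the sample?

Total n(HNO3) added = 0.1933 x 0.03291 = 0.006362 mol.
n(LiOH) used = 0.2105 x 0.006340 = 0.001335 mol, which equals the excess n(HNO3).
So n(HNO3) consumed by the sample = 0.006362 - 0.001335 = 0.005027 mol.
n(CaCO3) = 0.005027 / 2 = 0.002513 mol.
mass CaCO3 = 0.002513 x 100.09 = 0.2516 g, so %CaCO3 = 0.2516/0.3392 x 100 = 74.2%.

74.2%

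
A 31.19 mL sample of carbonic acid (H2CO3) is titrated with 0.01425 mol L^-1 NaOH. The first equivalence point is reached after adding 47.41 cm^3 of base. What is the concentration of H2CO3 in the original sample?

n(NaOH) = 0.01425 x 0.04741 = 0.0006756 mol.
At the first equivalence point, 1 mol OH^- react per mol H2CO3, so n(H2CO3) = 0.0006756 / 1 = 0.0006756 mol.
[H2CO3] = 0.0006756 / 0.03119 L = 0.0217 M.

0.0217 M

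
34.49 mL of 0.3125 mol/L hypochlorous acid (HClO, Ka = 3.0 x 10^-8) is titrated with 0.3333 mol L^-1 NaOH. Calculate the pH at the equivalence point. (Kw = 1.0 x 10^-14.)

10.37

n(HClO) = 0.3125 x 0.03449 = 0.01078 mol; V(NaOH) at equivalence = 0.01078/0.3333 = 0.03234 L.
At equivalence all the acid is converted to ClO-; total volume = 0.03449 + 0.03234 = 0.06683 L, so [ClO-] = 0.01078/0.06683 = 0.1613 M.
Kb = Kw/Ka = 1.0e-14 / 3.0 x 10^-8 = 3.33e-7.
[OH^-] = sqrt(Kb x [ClO-]) = sqrt(3.33e-7 x 0.1613) = 0.000232 M.
pOH = 3.63, so pH = 14.00 - 3.63 = 10.37.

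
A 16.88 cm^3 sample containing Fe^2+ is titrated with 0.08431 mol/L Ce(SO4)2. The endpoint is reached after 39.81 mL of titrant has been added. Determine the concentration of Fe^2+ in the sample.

0.199 M

n(Ce(SO4)2) = 0.08431 x 0.03981 = 0.003356 mol.
From the balanced equation, 1 mol Ce(SO4)2 reacts with 1 mol Fe^2+, so n(Fe^2+) = 0.003356 x 1/1 = 0.003356 mol.
[Fe^2+] = 0.003356 / 0.01688 L = 0.199 M.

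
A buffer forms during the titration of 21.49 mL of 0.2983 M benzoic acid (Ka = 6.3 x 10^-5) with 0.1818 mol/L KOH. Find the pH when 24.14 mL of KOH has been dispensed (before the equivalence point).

4.54

Initial n(C6H5COOH) = 0.2983 x 0.02149 = 0.006410 mol.
n(KOH) added = 0.1818 x 0.02414 = 0.004389 mol, converting that many moles of C6H5COOH to C6H5COO-.
Remaining n(C6H5COOH) = 0.002022 mol; n(C6H5COO-) = 0.004389 mol.
By Henderson-Hasselbalch, pH = pKa + log([A^-]/[HA]) = 4.20 + log(0.004389/0.002022) = 4.20 + (+0.34) = 4.54.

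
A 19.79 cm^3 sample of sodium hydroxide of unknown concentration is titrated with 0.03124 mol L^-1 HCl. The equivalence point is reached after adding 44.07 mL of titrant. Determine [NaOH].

n(HCl) delivered = 0.03124 x 0.04407 = 0.001377 mol.
For a 1:1 reaction, n(NaOH) = 0.001377 mol.
[NaOH] = 0.001377 mol / 0.01979 L = 0.0696 M.

0.0696 M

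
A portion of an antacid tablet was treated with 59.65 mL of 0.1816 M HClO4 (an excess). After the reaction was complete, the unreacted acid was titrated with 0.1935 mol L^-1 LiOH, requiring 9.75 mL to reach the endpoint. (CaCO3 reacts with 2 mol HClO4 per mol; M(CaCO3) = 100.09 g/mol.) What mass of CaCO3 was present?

0.448 g

Total n(HClO4) added = 0.1816 x 0.05965 = 0.01083 mol.
n(LiOH) used = 0.1935 x 0.009750 = 0.001887 mol, which equals the excess n(HClO4).
So n(HClO4) consumed by the sample = 0.01083 - 0.001887 = 0.008946 mol.
n(CaCO3) = 0.008946 / 2 = 0.004473 mol.
mass = 0.004473 mol x 100.09 g/mol = 0.448 g.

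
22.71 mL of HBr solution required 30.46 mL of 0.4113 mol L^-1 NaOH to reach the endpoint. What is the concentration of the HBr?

n(NaOH) delivered = 0.4113 x 0.03046 = 0.01253 mol.
For a 1:1 reaction, n(HBr) = 0.01253 mol.
[HBr] = 0.01253 mol / 0.02271 L = 0.552 M.

0.552 M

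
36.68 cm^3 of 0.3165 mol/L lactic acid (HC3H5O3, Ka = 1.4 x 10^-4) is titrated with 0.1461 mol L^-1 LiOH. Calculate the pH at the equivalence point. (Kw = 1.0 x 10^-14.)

8.43

n(HC3H5O3) = 0.3165 x 0.03668 = 0.01161 mol; V(LiOH) at equivalence = 0.01161/0.1461 = 0.07946 L.
At equivalence all the acid is converted to C3H5O3-; total volume = 0.03668 + 0.07946 = 0.1161 L, so [C3H5O3-] = 0.01161/0.1161 = 0.09996 M.
Kb = Kw/Ka = 1.0e-14 / 1.4 x 10^-4 = 7.14e-11.
[OH^-] = sqrt(Kb x [C3H5O3-]) = sqrt(7.14e-11 x 0.09996) = 2.67e-6 M.
pOH = 5.57, so pH = 14.00 - 5.57 = 8.43.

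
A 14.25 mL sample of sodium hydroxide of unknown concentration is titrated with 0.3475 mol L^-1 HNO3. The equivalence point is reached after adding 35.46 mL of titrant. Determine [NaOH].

0.865 M

n(HNO3) delivered = 0.3475 x 0.03546 = 0.01232 mol.
For a 1:1 reaction, n(NaOH) = 0.01232 mol.
[NaOH] = 0.01232 mol / 0.01425 L = 0.865 M.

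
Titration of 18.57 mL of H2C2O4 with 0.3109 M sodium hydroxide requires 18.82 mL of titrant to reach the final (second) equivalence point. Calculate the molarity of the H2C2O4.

0.158 M

n(NaOH) = 0.3109 x 0.01882 = 0.005851 mol.
At the final (second) equivalence point, 2 mol OH^- react per mol H2C2O4, so n(H2C2O4) = 0.005851 / 2 = 0.002926 mol.
[H2C2O4] = 0.002926 / 0.01857 L = 0.158 M.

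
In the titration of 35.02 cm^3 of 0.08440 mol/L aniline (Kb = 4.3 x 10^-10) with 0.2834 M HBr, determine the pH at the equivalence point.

2.91

n(C6H5NH2) = 0.08440 x 0.03502 = 0.002956 mol; V(HBr) at equivalence = 0.002956/0.2834 = 0.01043 L.
At equivalence the base is fully converted to C6H5NH3+; total volume = 0.04545 L, so [C6H5NH3+] = 0.002956/0.04545 = 0.06503 M.
Ka(C6H5NH3+) = Kw/Kb = 1.0e-14 / 4.3 x 10^-10 = 2.33e-5.
[H^+] = sqrt(Ka x [C6H5NH3+]) = sqrt(2.33e-5 x 0.06503) = 0.00123 M.
pH = -log(0.00123) = 2.91.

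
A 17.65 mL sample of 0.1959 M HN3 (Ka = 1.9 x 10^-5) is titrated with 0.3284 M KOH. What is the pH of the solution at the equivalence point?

8.91

n(HN3) = 0.1959 x 0.01765 = 0.003458 mol; V(KOH) at equivalence = 0.003458/0.3284 = 0.01053 L.
At equivalence all the acid is converted to N3-; total volume = 0.01765 + 0.01053 = 0.02818 L, so [N3-] = 0.003458/0.02818 = 0.1227 M.
Kb = Kw/Ka = 1.0e-14 / 1.9 x 10^-5 = 5.26e-10.
[OH^-] = sqrt(Kb x [N3-]) = sqrt(5.26e-10 x 0.1227) = 8.04e-6 M.
pOH = 5.09, so pH = 14.00 - 5.09 = 8.91.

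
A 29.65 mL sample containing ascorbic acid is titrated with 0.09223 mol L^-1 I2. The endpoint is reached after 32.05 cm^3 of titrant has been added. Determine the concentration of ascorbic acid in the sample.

0.0997 M

n(I2) = 0.09223 x 0.03205 = 0.002956 mol.
From the balanced equation, 1 mol I2 reacts with 1 mol ascorbic acid, so n(ascorbic acid) = 0.002956 x 1/1 = 0.002956 mol.
[ascorbic acid] = 0.002956 / 0.02965 L = 0.0997 M.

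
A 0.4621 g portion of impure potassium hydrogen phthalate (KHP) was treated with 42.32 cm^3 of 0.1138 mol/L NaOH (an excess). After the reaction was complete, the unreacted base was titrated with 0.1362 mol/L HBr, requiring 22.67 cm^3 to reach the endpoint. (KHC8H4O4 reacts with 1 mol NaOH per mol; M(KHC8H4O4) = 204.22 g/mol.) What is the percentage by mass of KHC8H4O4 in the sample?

76.4%

Total n(NaOH) added = 0.1138 x 0.04232 = 0.004816 mol.
n(HBr) used = 0.1362 x 0.02267 = 0.003088 mol, which equals the excess n(NaOH).
So n(NaOH) consumed by the sample = 0.004816 - 0.003088 = 0.001728 mol.
n(KHC8H4O4) = 0.001728 / 1 = 0.001728 mol.
mass KHC8H4O4 = 0.001728 x 204.22 = 0.3530 g, so %KHC8H4O4 = 0.3530/0.4621 x 100 = 76.4%.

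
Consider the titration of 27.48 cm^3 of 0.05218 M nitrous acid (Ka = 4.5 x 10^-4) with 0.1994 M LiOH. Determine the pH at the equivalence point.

7.98

n(HNO2) = 0.05218 x 0.02748 = 0.001434 mol; V(LiOH) at equivalence = 0.001434/0.1994 = 0.007191 L.
At equivalence all the acid is converted to NO2-; total volume = 0.02748 + 0.007191 = 0.03467 L, so [NO2-] = 0.001434/0.03467 = 0.04136 M.
Kb = Kw/Ka = 1.0e-14 / 4.5 x 10^-4 = 2.22e-11.
[OH^-] = sqrt(Kb x [NO2-]) = sqrt(2.22e-11 x 0.04136) = 9.59e-7 M.
pOH = 6.02, so pH = 14.00 - 6.02 = 7.98.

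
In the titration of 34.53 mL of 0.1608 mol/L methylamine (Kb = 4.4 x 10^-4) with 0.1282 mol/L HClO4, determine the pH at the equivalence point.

n(CH3NH2) = 0.1608 x 0.03453 = 0.005552 mol; V(HClO4) at equivalence = 0.005552/0.1282 = 0.04331 L.
At equivalence the base is fully converted to CH3NH3+; total volume = 0.07784 L, so [CH3NH3+] = 0.005552/0.07784 = 0.07133 M.
Ka(CH3NH3+) = Kw/Kb = 1.0e-14 / 4.4 x 10^-4 = 2.27e-11.
[H^+] = sqrt(Ka x [CH3NH3+]) = sqrt(2.27e-11 x 0.07133) = 1.27e-6 M.
pH = -log(1.27e-6) = 5.90.

5.90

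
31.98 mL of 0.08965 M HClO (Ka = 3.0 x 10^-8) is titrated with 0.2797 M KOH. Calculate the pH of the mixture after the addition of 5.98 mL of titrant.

7.67

Initial n(HClO) = 0.08965 x 0.03198 = 0.002867 mol.
n(KOH) added = 0.2797 x 0.005980 = 0.001673 mol, converting that many moles of HClO to ClO-.
Remaining n(HClO) = 0.001194 mol; n(ClO-) = 0.001673 mol.
By Henderson-Hasselbalch, pH = pKa + log([A^-]/[HA]) = 7.52 + log(0.001673/0.001194) = 7.52 + (+0.15) = 7.67.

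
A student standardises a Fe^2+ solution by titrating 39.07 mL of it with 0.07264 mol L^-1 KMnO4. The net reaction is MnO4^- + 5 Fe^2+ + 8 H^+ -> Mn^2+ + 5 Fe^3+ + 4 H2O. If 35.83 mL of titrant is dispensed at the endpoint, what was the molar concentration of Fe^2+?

n(KMnO4) = 0.07264 x 0.03583 = 0.002603 mol.
From the balanced equation, 1 mol KMnO4 reacts with 5 mol Fe^2+, so n(Fe^2+) = 0.002603 x 5/1 = 0.01301 mol.
[Fe^2+] = 0.01301 / 0.03907 L = 0.333 M.

0.333 M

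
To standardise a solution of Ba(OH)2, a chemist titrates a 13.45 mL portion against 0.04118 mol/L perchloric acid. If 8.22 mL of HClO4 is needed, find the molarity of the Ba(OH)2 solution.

0.0126 M

n(HClO4) delivered = 0.04118 x 0.008220 = 0.0003385 mol.
The reaction is 1 Ba(OH)2 + 2 HClO4, so n(Ba(OH)2) = 0.0003385 x 1/2 = 0.0001692 mol.
[Ba(OH)2] = 0.0001692 mol / 0.01345 L = 0.0126 M.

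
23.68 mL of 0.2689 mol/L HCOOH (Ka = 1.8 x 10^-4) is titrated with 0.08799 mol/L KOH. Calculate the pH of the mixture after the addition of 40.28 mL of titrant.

Initial n(HCOOH) = 0.2689 x 0.02368 = 0.006368 mol.
n(KOH) added = 0.08799 x 0.04028 = 0.003544 mol, converting that many moles of HCOOH to HCOO-.
Remaining n(HCOOH) = 0.002823 mol; n(HCOO-) = 0.003544 mol.
By Henderson-Hasselbalch, pH = pKa + log([A^-]/[HA]) = 3.74 + log(0.003544/0.002823) = 3.74 + (+0.10) = 3.84.

3.84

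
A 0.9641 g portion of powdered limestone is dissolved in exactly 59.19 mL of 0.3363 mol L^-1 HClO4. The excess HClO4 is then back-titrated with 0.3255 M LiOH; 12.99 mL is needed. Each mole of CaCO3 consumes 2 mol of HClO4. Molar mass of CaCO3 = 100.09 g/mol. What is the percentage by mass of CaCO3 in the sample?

Total n(HClO4) added = 0.3363 x 0.05919 = 0.01991 mol.
n(LiOH) used = 0.3255 x 0.01299 = 0.004228 mol, which equals the excess n(HClO4).
So n(HClO4) consumed by the sample = 0.01991 - 0.004228 = 0.01568 mol.
n(CaCO3) = 0.01568 / 2 = 0.007839 mol.
mass CaCO3 = 0.007839 x 100.09 = 0.7846 g, so %CaCO3 = 0.7846/0.9641 x 100 = 81.4%.

81.4%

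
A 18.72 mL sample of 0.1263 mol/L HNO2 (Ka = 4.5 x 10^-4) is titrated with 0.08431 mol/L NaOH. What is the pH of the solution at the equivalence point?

n(HNO2) = 0.1263 x 0.01872 = 0.002364 mol; V(NaOH) at equivalence = 0.002364/0.08431 = 0.02804 L.
At equivalence all the acid is converted to NO2-; total volume = 0.01872 + 0.02804 = 0.04676 L, so [NO2-] = 0.002364/0.04676 = 0.05056 M.
Kb = Kw/Ka = 1.0e-14 / 4.5 x 10^-4 = 2.22e-11.
[OH^-] = sqrt(Kb x [NO2-]) = sqrt(2.22e-11 x 0.05056) = 1.06e-6 M.
pOH = 5.97, so pH = 14.00 - 5.97 = 8.03.

8.03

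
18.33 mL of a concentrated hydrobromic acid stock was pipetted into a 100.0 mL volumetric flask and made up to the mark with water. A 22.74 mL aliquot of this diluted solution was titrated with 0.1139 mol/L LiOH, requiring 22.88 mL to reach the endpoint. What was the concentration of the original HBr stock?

n(LiOH) = 0.1139 x 0.02288 = 0.002606 mol.
n(HBr) in the aliquot = 0.002606 mol.
[diluted HBr] = 0.002606 / 0.02274 = 0.1146 M.
Dilution factor = 100.0/18.33 = 5.456, so [stock] = 0.1146 x 5.456 = 0.625 M.

0.625 M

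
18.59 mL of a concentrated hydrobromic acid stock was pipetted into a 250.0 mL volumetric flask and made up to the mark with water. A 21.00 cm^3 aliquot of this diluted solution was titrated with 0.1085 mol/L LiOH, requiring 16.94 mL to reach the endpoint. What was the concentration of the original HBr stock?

1.18 M

n(LiOH) = 0.1085 x 0.01694 = 0.001838 mol.
n(HBr) in the aliquot = 0.001838 mol.
[diluted HBr] = 0.001838 / 0.02100 = 0.08752 M.
Dilution factor = 250.0/18.59 = 13.45, so [stock] = 0.08752 x 13.45 = 1.18 M.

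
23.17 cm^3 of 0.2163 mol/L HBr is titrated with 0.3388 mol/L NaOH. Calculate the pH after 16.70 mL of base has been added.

n(acid) = 0.2163 x 0.02317 = 0.005012 mol; n(NaOH) added = 0.3388 x 0.01670 = 0.005658 mol.
Base is in excess by 0.005658 - 0.005012 = 0.0006463 mol in a total volume of 0.03987 L.
[OH^-] = 0.0006463/0.03987 = 0.01621 M, so pOH = 1.79 and pH = 14.00 - 1.79 = 12.21.

12.21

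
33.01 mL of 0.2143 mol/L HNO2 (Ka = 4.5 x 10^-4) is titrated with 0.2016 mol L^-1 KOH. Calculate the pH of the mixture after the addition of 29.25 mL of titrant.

4.05

Initial n(HNO2) = 0.2143 x 0.03301 = 0.007074 mol.
n(KOH) added = 0.2016 x 0.02925 = 0.005897 mol, converting that many moles of HNO2 to NO2-.
Remaining n(HNO2) = 0.001177 mol; n(NO2-) = 0.005897 mol.
By Henderson-Hasselbalch, pH = pKa + log([A^-]/[HA]) = 3.35 + log(0.005897/0.001177) = 3.35 + (+0.70) = 4.05.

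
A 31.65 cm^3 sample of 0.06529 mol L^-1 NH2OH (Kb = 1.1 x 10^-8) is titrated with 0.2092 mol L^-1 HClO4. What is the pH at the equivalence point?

3.67

n(NH2OH) = 0.06529 x 0.03165 = 0.002066 mol; V(HClO4) at equivalence = 0.002066/0.2092 = 0.009878 L.
At equivalence the base is fully converted to NH3OH+; total volume = 0.04153 L, so [NH3OH+] = 0.002066/0.04153 = 0.04976 M.
Ka(NH3OH+) = Kw/Kb = 1.0e-14 / 1.1 x 10^-8 = 9.09e-7.
[H^+] = sqrt(Ka x [NH3OH+]) = sqrt(9.09e-7 x 0.04976) = 0.000213 M.
pH = -log(0.000213) = 3.67.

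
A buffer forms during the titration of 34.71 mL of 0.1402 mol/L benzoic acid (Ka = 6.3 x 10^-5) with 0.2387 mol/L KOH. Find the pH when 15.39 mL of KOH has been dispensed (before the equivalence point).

Initial n(C6H5COOH) = 0.1402 x 0.03471 = 0.004866 mol.
n(KOH) added = 0.2387 x 0.01539 = 0.003674 mol, converting that many moles of C6H5COOH to C6H5COO-.
Remaining n(C6H5COOH) = 0.001193 mol; n(C6H5COO-) = 0.003674 mol.
By Henderson-Hasselbalch, pH = pKa + log([A^-]/[HA]) = 4.20 + log(0.003674/0.001193) = 4.20 + (+0.49) = 4.69.

4.69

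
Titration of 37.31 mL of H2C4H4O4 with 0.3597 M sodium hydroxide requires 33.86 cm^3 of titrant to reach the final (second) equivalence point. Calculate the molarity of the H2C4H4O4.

n(NaOH) = 0.3597 x 0.03386 = 0.01218 mol.
At the final (second) equivalence point, 2 mol OH^- react per mol H2C4H4O4, so n(H2C4H4O4) = 0.01218 / 2 = 0.006090 mol.
[H2C4H4O4] = 0.006090 / 0.03731 L = 0.163 M.

0.163 M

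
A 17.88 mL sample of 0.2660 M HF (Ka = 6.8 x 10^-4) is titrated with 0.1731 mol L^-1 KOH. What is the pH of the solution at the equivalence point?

8.09

n(HF) = 0.2660 x 0.01788 = 0.004756 mol; V(KOH) at equivalence = 0.004756/0.1731 = 0.02748 L.
At equivalence all the acid is converted to F-; total volume = 0.01788 + 0.02748 = 0.04536 L, so [F-] = 0.004756/0.04536 = 0.1049 M.
Kb = Kw/Ka = 1.0e-14 / 6.8 x 10^-4 = 1.47e-11.
[OH^-] = sqrt(Kb x [F-]) = sqrt(1.47e-11 x 0.1049) = 1.24e-6 M.
pOH = 5.91, so pH = 14.00 - 5.91 = 8.09.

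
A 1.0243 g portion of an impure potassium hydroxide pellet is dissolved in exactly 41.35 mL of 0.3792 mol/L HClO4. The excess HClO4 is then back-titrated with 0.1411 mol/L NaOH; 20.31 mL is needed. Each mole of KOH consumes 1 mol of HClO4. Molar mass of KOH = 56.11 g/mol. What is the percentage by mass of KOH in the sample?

Total n(HClO4) added = 0.3792 x 0.04135 = 0.01568 mol.
n(NaOH) used = 0.1411 x 0.02031 = 0.002866 mol, which equals the excess n(HClO4).
So n(HClO4) consumed by the sample = 0.01568 - 0.002866 = 0.01281 mol.
n(KOH) = 0.01281 / 1 = 0.01281 mol.
mass KOH = 0.01281 x 56.11 = 0.7190 g, so %KOH = 0.7190/1.0243 x 100 = 70.2%.

70.2%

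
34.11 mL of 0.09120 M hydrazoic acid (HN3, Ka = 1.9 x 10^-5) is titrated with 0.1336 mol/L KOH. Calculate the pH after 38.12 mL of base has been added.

12.44

n(acid) = 0.09120 x 0.03411 = 0.003111 mol; n(KOH) added = 0.1336 x 0.03812 = 0.005093 mol.
Base is in excess by 0.005093 - 0.003111 = 0.001982 mol in a total volume of 0.07223 L.
[OH^-] = 0.001982/0.07223 = 0.02744 M, so pOH = 1.56 and pH = 14.00 - 1.56 = 12.44.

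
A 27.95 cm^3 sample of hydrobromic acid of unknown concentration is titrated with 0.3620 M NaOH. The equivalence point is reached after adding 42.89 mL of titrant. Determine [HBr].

n(NaOH) delivered = 0.3620 x 0.04289 = 0.01553 mol.
For a 1:1 reaction, n(HBr) = 0.01553 mol.
[HBr] = 0.01553 mol / 0.02795 L = 0.555 M.

0.555 M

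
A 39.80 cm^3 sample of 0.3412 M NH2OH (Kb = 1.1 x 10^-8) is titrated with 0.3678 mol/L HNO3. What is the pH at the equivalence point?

n(NH2OH) = 0.3412 x 0.03980 = 0.01358 mol; V(HNO3) at equivalence = 0.01358/0.3678 = 0.03692 L.
At equivalence the base is fully converted to NH3OH+; total volume = 0.07672 L, so [NH3OH+] = 0.01358/0.07672 = 0.1770 M.
Ka(NH3OH+) = Kw/Kb = 1.0e-14 / 1.1 x 10^-8 = 9.09e-7.
[H^+] = sqrt(Ka x [NH3OH+]) = sqrt(9.09e-7 x 0.1770) = 0.000401 M.
pH = -log(0.000401) = 3.40.

3.40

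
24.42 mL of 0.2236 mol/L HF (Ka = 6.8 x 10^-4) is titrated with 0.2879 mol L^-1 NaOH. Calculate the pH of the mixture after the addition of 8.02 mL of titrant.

3.03

Initial n(HF) = 0.2236 x 0.02442 = 0.005460 mol.
n(NaOH) added = 0.2879 x 0.008020 = 0.002309 mol, converting that many moles of HF to F-.
Remaining n(HF) = 0.003151 mol; n(F-) = 0.002309 mol.
By Henderson-Hasselbalch, pH = pKa + log([A^-]/[HA]) = 3.17 + log(0.002309/0.003151) = 3.17 + (-0.14) = 3.03.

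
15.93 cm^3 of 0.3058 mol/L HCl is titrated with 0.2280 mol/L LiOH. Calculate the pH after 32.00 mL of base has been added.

12.70

n(acid) = 0.3058 x 0.01593 = 0.004871 mol; n(LiOH) added = 0.2280 x 0.03200 = 0.007296 mol.
Base is in excess by 0.007296 - 0.004871 = 0.002425 mol in a total volume of 0.04793 L.
[OH^-] = 0.002425/0.04793 = 0.05059 M, so pOH = 1.30 and pH = 14.00 - 1.30 = 12.70.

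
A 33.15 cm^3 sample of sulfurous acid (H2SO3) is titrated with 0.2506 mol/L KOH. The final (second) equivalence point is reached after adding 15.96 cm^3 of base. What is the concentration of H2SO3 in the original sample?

n(KOH) = 0.2506 x 0.01596 = 0.004000 mol.
At the final (second) equivalence point, 2 mol OH^- react per mol H2SO3, so n(H2SO3) = 0.004000 / 2 = 0.002000 mol.
[H2SO3] = 0.002000 / 0.03315 L = 0.0603 M.

0.0603 M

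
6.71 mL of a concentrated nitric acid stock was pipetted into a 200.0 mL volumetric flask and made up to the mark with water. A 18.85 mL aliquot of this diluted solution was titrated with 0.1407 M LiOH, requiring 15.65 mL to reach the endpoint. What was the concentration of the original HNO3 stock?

3.48 M

n(LiOH) = 0.1407 x 0.01565 = 0.002202 mol.
n(HNO3) in the aliquot = 0.002202 mol.
[diluted HNO3] = 0.002202 / 0.01885 = 0.1168 M.
Dilution factor = 200.0/6.710 = 29.81, so [stock] = 0.1168 x 29.81 = 3.48 M.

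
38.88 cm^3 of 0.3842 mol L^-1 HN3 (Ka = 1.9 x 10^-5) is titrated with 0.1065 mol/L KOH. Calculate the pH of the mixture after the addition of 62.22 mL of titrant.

Initial n(HN3) = 0.3842 x 0.03888 = 0.01494 mol.
n(KOH) added = 0.1065 x 0.06222 = 0.006626 mol, converting that many moles of HN3 to N3-.
Remaining n(HN3) = 0.008311 mol; n(N3-) = 0.006626 mol.
By Henderson-Hasselbalch, pH = pKa + log([A^-]/[HA]) = 4.72 + log(0.006626/0.008311) = 4.72 + (-0.10) = 4.62.

4.62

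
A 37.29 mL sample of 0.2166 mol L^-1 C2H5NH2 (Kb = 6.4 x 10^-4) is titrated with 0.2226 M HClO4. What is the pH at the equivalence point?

n(C2H5NH2) = 0.2166 x 0.03729 = 0.008077 mol; V(HClO4) at equivalence = 0.008077/0.2226 = 0.03628 L.
At equivalence the base is fully converted to C2H5NH3+; total volume = 0.07357 L, so [C2H5NH3+] = 0.008077/0.07357 = 0.1098 M.
Ka(C2H5NH3+) = Kw/Kb = 1.0e-14 / 6.4 x 10^-4 = 1.56e-11.
[H^+] = sqrt(Ka x [C2H5NH3+]) = sqrt(1.56e-11 x 0.1098) = 1.31e-6 M.
pH = -log(1.31e-6) = 5.88.

5.88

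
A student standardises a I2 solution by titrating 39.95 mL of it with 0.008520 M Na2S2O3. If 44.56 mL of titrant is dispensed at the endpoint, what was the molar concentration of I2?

0.00475 M

n(Na2S2O3) = 0.008520 x 0.04456 = 0.0003797 mol.
From the balanced equation, 2 mol Na2S2O3 reacts with 1 mol I2, so n(I2) = 0.0003797 x 1/2 = 0.0001898 mol.
[I2] = 0.0001898 / 0.03995 L = 0.00475 M.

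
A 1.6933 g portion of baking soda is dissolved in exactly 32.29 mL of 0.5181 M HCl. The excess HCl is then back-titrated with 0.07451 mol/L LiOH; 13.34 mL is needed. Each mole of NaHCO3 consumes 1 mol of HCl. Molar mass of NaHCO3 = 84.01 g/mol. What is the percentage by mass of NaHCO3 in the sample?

78.1%

Total n(HCl) added = 0.5181 x 0.03229 = 0.01673 mol.
n(LiOH) used = 0.07451 x 0.01334 = 0.0009940 mol, which equals the excess n(HCl).
So n(HCl) consumed by the sample = 0.01673 - 0.0009940 = 0.01574 mol.
n(NaHCO3) = 0.01574 / 1 = 0.01574 mol.
mass NaHCO3 = 0.01574 x 84.01 = 1.322 g, so %NaHCO3 = 1.322/1.6933 x 100 = 78.1%.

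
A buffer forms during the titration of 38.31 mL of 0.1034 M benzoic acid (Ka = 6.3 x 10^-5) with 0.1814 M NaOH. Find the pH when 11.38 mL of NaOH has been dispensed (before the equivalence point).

4.24

Initial n(C6H5COOH) = 0.1034 x 0.03831 = 0.003961 mol.
n(NaOH) added = 0.1814 x 0.01138 = 0.002064 mol, converting that many moles of C6H5COOH to C6H5COO-.
Remaining n(C6H5COOH) = 0.001897 mol; n(C6H5COO-) = 0.002064 mol.
By Henderson-Hasselbalch, pH = pKa + log([A^-]/[HA]) = 4.20 + log(0.002064/0.001897) = 4.20 + (+0.04) = 4.24.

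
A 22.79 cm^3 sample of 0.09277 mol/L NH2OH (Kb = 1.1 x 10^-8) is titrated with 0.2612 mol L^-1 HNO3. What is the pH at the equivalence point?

n(NH2OH) = 0.09277 x 0.02279 = 0.002114 mol; V(HNO3) at equivalence = 0.002114/0.2612 = 0.008094 L.
At equivalence the base is fully converted to NH3OH+; total volume = 0.03088 L, so [NH3OH+] = 0.002114/0.03088 = 0.06846 M.
Ka(NH3OH+) = Kw/Kb = 1.0e-14 / 1.1 x 10^-8 = 9.09e-7.
[H^+] = sqrt(Ka x [NH3OH+]) = sqrt(9.09e-7 x 0.06846) = 0.000249 M.
pH = -log(0.000249) = 3.60.

3.60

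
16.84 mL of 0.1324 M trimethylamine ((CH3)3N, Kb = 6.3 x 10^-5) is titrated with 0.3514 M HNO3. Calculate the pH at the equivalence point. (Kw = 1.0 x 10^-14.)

n((CH3)3N) = 0.1324 x 0.01684 = 0.002230 mol; V(HNO3) at equivalence = 0.002230/0.3514 = 0.006345 L.
At equivalence the base is fully converted to (CH3)3NH+; total volume = 0.02318 L, so [(CH3)3NH+] = 0.002230/0.02318 = 0.09617 M.
Ka((CH3)3NH+) = Kw/Kb = 1.0e-14 / 6.3 x 10^-5 = 1.59e-10.
[H^+] = sqrt(Ka x [(CH3)3NH+]) = sqrt(1.59e-10 x 0.09617) = 3.91e-6 M.
pH = -log(3.91e-6) = 5.41.

5.41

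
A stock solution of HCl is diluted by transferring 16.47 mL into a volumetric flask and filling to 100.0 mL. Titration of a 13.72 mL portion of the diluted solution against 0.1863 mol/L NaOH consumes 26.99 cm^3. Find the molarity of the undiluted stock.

2.23 M

n(NaOH) = 0.1863 x 0.02699 = 0.005028 mol.
n(HCl) in the aliquot = 0.005028 mol.
[diluted HCl] = 0.005028 / 0.01372 = 0.3665 M.
Dilution factor = 100.0/16.47 = 6.072, so [stock] = 0.3665 x 6.072 = 2.23 M.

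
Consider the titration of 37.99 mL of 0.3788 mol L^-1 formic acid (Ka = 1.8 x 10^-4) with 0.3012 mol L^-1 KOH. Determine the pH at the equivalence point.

n(HCOOH) = 0.3788 x 0.03799 = 0.01439 mol; V(KOH) at equivalence = 0.01439/0.3012 = 0.04778 L.
At equivalence all the acid is converted to HCOO-; total volume = 0.03799 + 0.04778 = 0.08577 L, so [HCOO-] = 0.01439/0.08577 = 0.1678 M.
Kb = Kw/Ka = 1.0e-14 / 1.8 x 10^-4 = 5.56e-11.
[OH^-] = sqrt(Kb x [HCOO-]) = sqrt(5.56e-11 x 0.1678) = 3.05e-6 M.
pOH = 5.52, so pH = 14.00 - 5.52 = 8.48.

8.48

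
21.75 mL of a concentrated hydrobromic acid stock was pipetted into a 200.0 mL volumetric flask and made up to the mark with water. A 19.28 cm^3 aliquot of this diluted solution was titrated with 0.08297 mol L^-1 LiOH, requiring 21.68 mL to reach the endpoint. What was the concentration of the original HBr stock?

0.858 M

n(LiOH) = 0.08297 x 0.02168 = 0.001799 mol.
n(HBr) in the aliquot = 0.001799 mol.
[diluted HBr] = 0.001799 / 0.01928 = 0.09330 M.
Dilution factor = 200.0/21.75 = 9.195, so [stock] = 0.09330 x 9.195 = 0.858 M.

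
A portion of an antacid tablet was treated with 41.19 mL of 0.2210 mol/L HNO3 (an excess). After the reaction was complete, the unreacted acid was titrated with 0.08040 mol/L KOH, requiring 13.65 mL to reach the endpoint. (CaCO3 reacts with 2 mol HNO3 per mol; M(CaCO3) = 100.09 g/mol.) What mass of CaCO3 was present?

0.401 g

Total n(HNO3) added = 0.2210 x 0.04119 = 0.009103 mol.
n(KOH) used = 0.08040 x 0.01365 = 0.001097 mol, which equals the excess n(HNO3).
So n(HNO3) consumed by the sample = 0.009103 - 0.001097 = 0.008006 mol.
n(CaCO3) = 0.008006 / 2 = 0.004003 mol.
mass = 0.004003 mol x 100.09 g/mol = 0.401 g.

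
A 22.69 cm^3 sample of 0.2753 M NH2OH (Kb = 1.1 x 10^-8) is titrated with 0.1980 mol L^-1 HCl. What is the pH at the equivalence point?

3.49

n(NH2OH) = 0.2753 x 0.02269 = 0.006247 mol; V(HCl) at equivalence = 0.006247/0.1980 = 0.03155 L.
At equivalence the base is fully converted to NH3OH+; total volume = 0.05424 L, so [NH3OH+] = 0.006247/0.05424 = 0.1152 M.
Ka(NH3OH+) = Kw/Kb = 1.0e-14 / 1.1 x 10^-8 = 9.09e-7.
[H^+] = sqrt(Ka x [NH3OH+]) = sqrt(9.09e-7 x 0.1152) = 0.000324 M.
pH = -log(0.000324) = 3.49.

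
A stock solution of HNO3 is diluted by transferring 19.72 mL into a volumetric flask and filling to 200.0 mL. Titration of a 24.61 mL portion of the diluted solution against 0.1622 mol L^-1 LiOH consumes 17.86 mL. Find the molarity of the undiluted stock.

n(LiOH) = 0.1622 x 0.01786 = 0.002897 mol.
n(HNO3) in the aliquot = 0.002897 mol.
[diluted HNO3] = 0.002897 / 0.02461 = 0.1177 M.
Dilution factor = 200.0/19.72 = 10.14, so [stock] = 0.1177 x 10.14 = 1.19 M.

1.19 M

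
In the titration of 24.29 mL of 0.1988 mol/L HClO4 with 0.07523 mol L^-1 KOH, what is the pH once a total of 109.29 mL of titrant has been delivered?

12.40

n(acid) = 0.1988 x 0.02429 = 0.004829 mol; n(KOH) added = 0.07523 x 0.1093 = 0.008222 mol.
Base is in excess by 0.008222 - 0.004829 = 0.003393 mol in a total volume of 0.1336 L.
[OH^-] = 0.003393/0.1336 = 0.02540 M, so pOH = 1.60 and pH = 14.00 - 1.60 = 12.40.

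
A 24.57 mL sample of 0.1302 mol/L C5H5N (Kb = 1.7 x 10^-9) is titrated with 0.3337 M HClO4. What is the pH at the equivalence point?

3.13

n(C5H5N) = 0.1302 x 0.02457 = 0.003199 mol; V(HClO4) at equivalence = 0.003199/0.3337 = 0.009586 L.
At equivalence the base is fully converted to C5H5NH+; total volume = 0.03416 L, so [C5H5NH+] = 0.003199/0.03416 = 0.09366 M.
Ka(C5H5NH+) = Kw/Kb = 1.0e-14 / 1.7 x 10^-9 = 5.88e-6.
[H^+] = sqrt(Ka x [C5H5NH+]) = sqrt(5.88e-6 x 0.09366) = 0.000742 M.
pH = -log(0.000742) = 3.13.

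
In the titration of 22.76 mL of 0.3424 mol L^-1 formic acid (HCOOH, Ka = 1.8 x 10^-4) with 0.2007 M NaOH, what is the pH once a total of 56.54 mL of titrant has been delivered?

n(acid) = 0.3424 x 0.02276 = 0.007793 mol; n(NaOH) added = 0.2007 x 0.05654 = 0.01135 mol.
Base is in excess by 0.01135 - 0.007793 = 0.003555 mol in a total volume of 0.07930 L.
[OH^-] = 0.003555/0.07930 = 0.04482 M, so pOH = 1.35 and pH = 14.00 - 1.35 = 12.65.

12.65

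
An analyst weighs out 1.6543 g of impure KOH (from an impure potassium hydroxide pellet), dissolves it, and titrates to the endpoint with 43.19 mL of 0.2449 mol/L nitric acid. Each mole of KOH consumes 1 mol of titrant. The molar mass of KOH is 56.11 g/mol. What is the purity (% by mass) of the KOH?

35.9%

n(HNO3) = 0.2449 x 0.04319 = 0.01058 mol.
n(KOH) = 0.01058 / 1 = 0.01058 mol.
mass of KOH = 0.01058 x 56.11 = 0.5935 g.
% purity = 0.5935 / 1.6543 x 100 = 35.9%.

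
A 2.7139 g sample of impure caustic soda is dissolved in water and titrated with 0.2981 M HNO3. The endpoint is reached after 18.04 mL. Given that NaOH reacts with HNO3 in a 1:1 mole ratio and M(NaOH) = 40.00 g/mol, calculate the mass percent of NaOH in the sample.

7.93%

n(HNO3) = 0.2981 x 0.01804 = 0.005378 mol.
n(NaOH) = 0.005378 / 1 = 0.005378 mol.
mass of NaOH = 0.005378 x 40.00 = 0.2151 g.
% purity = 0.2151 / 2.7139 x 100 = 7.93%.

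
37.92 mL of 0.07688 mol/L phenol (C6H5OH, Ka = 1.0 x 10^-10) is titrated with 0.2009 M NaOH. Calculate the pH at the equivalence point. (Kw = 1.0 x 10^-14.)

11.37

n(C6H5OH) = 0.07688 x 0.03792 = 0.002915 mol; V(NaOH) at equivalence = 0.002915/0.2009 = 0.01451 L.
At equivalence all the acid is converted to C6H5O-; total volume = 0.03792 + 0.01451 = 0.05243 L, so [C6H5O-] = 0.002915/0.05243 = 0.05560 M.
Kb = Kw/Ka = 1.0e-14 / 1.0 x 10^-10 = 0.000100.
[OH^-] = sqrt(Kb x [C6H5O-]) = sqrt(0.000100 x 0.05560) = 0.00236 M.
pOH = 2.63, so pH = 14.00 - 2.63 = 11.37.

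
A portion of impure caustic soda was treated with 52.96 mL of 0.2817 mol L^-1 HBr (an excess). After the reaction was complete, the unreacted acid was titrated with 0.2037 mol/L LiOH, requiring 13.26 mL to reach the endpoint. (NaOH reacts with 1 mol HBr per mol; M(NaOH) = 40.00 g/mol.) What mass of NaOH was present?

Total n(HBr) added = 0.2817 x 0.05296 = 0.01492 mol.
n(LiOH) used = 0.2037 x 0.01326 = 0.002701 mol, which equals the excess n(HBr).
So n(HBr) consumed by the sample = 0.01492 - 0.002701 = 0.01222 mol.
n(NaOH) = 0.01222 / 1 = 0.01222 mol.
mass = 0.01222 mol x 40.00 g/mol = 0.489 g.

0.489 g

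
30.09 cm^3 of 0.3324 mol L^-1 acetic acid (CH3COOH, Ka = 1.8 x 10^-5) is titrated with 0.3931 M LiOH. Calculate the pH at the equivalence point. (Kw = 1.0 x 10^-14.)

9.00

n(CH3COOH) = 0.3324 x 0.03009 = 0.01000 mol; V(LiOH) at equivalence = 0.01000/0.3931 = 0.02544 L.
At equivalence all the acid is converted to CH3COO-; total volume = 0.03009 + 0.02544 = 0.05553 L, so [CH3COO-] = 0.01000/0.05553 = 0.1801 M.
Kb = Kw/Ka = 1.0e-14 / 1.8 x 10^-5 = 5.56e-10.
[OH^-] = sqrt(Kb x [CH3COO-]) = sqrt(5.56e-10 x 0.1801) = 1.00e-5 M.
pOH = 5.00, so pH = 14.00 - 5.00 = 9.00.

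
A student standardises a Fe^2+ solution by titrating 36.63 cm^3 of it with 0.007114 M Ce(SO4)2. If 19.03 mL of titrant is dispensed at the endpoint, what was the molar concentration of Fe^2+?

0.00370 M

n(Ce(SO4)2) = 0.007114 x 0.01903 = 0.0001354 mol.
From the balanced equation, 1 mol Ce(SO4)2 reacts with 1 mol Fe^2+, so n(Fe^2+) = 0.0001354 x 1/1 = 0.0001354 mol.
[Fe^2+] = 0.0001354 / 0.03663 L = 0.00370 M.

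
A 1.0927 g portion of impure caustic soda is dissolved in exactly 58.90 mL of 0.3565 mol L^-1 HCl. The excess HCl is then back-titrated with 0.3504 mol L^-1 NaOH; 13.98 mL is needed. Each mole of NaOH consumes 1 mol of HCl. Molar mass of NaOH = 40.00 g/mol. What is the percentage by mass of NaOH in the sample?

Total n(HCl) added = 0.3565 x 0.05890 = 0.02100 mol.
n(NaOH) used = 0.3504 x 0.01398 = 0.004899 mol, which equals the excess n(HCl).
So n(HCl) consumed by the sample = 0.02100 - 0.004899 = 0.01610 mol.
n(NaOH) = 0.01610 / 1 = 0.01610 mol.
mass NaOH = 0.01610 x 40.00 = 0.6440 g, so %NaOH = 0.6440/1.0927 x 100 = 58.9%.

58.9%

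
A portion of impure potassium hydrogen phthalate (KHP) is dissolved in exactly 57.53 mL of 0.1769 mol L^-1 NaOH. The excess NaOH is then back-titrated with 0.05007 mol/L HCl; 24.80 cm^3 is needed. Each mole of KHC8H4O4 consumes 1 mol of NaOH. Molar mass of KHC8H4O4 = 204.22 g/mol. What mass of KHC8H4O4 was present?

Total n(NaOH) added = 0.1769 x 0.05753 = 0.01018 mol.
n(HCl) used = 0.05007 x 0.02480 = 0.001242 mol, which equals the excess n(NaOH).
So n(NaOH) consumed by the sample = 0.01018 - 0.001242 = 0.008935 mol.
n(KHC8H4O4) = 0.008935 / 1 = 0.008935 mol.
mass = 0.008935 mol x 204.22 g/mol = 1.82 g.

1.82 g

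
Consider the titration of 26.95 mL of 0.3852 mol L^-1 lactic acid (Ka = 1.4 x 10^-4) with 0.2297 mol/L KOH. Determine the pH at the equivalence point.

8.51

n(HC3H5O3) = 0.3852 x 0.02695 = 0.01038 mol; V(KOH) at equivalence = 0.01038/0.2297 = 0.04519 L.
At equivalence all the acid is converted to C3H5O3-; total volume = 0.02695 + 0.04519 = 0.07214 L, so [C3H5O3-] = 0.01038/0.07214 = 0.1439 M.
Kb = Kw/Ka = 1.0e-14 / 1.4 x 10^-4 = 7.14e-11.
[OH^-] = sqrt(Kb x [C3H5O3-]) = sqrt(7.14e-11 x 0.1439) = 3.21e-6 M.
pOH = 5.49, so pH = 14.00 - 5.49 = 8.51.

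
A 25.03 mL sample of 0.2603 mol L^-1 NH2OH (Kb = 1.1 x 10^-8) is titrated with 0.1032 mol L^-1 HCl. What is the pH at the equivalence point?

n(NH2OH) = 0.2603 x 0.02503 = 0.006515 mol; V(HCl) at equivalence = 0.006515/0.1032 = 0.06313 L.
At equivalence the base is fully converted to NH3OH+; total volume = 0.08816 L, so [NH3OH+] = 0.006515/0.08816 = 0.07390 M.
Ka(NH3OH+) = Kw/Kb = 1.0e-14 / 1.1 x 10^-8 = 9.09e-7.
[H^+] = sqrt(Ka x [NH3OH+]) = sqrt(9.09e-7 x 0.07390) = 0.000259 M.
pH = -log(0.000259) = 3.59.

3.59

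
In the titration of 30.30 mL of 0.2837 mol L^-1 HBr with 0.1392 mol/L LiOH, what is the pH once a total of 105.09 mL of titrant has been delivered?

12.65

n(acid) = 0.2837 x 0.03030 = 0.008596 mol; n(LiOH) added = 0.1392 x 0.1051 = 0.01463 mol.
Base is in excess by 0.01463 - 0.008596 = 0.006032 mol in a total volume of 0.1354 L.
[OH^-] = 0.006032/0.1354 = 0.04456 M, so pOH = 1.35 and pH = 14.00 - 1.35 = 12.65.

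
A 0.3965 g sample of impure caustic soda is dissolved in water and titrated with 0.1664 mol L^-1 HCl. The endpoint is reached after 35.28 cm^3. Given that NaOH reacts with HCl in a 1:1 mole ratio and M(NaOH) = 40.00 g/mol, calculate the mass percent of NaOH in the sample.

59.2%

n(HCl) = 0.1664 x 0.03528 = 0.005871 mol.
n(NaOH) = 0.005871 / 1 = 0.005871 mol.
mass of NaOH = 0.005871 x 40.00 = 0.2348 g.
% purity = 0.2348 / 0.3965 x 100 = 59.2%.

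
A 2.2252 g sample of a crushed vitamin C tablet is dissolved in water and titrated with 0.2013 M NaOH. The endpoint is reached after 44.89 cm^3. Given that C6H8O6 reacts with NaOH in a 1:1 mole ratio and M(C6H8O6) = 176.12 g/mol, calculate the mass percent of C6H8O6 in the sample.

71.5%

n(NaOH) = 0.2013 x 0.04489 = 0.009036 mol.
n(C6H8O6) = 0.009036 / 1 = 0.009036 mol.
mass of C6H8O6 = 0.009036 x 176.12 = 1.591 g.
% purity = 1.591 / 2.2252 x 100 = 71.5%.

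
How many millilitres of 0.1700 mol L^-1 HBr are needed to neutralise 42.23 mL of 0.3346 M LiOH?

n(LiOH) = 0.3346 mol/L x 0.04223 L = 0.01413 mol.
At equivalence n(HBr) = n(LiOH) = 0.01413 mol.
V(HBr) = 0.01413 / 0.1700 = 0.08312 L = 83.1 mL.

83.1 mL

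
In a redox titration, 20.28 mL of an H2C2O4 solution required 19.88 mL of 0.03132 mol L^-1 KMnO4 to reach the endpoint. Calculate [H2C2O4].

0.0768 M

n(KMnO4) = 0.03132 x 0.01988 = 0.0006226 mol.
From the balanced equation, 2 mol KMnO4 reacts with 5 mol H2C2O4, so n(H2C2O4) = 0.0006226 x 5/2 = 0.001557 mol.
[H2C2O4] = 0.001557 / 0.02028 L = 0.0768 M.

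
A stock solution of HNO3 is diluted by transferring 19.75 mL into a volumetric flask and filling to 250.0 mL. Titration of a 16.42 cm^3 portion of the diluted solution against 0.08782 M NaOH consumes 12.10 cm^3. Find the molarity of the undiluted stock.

0.819 M

n(NaOH) = 0.08782 x 0.01210 = 0.001063 mol.
n(HNO3) in the aliquot = 0.001063 mol.
[diluted HNO3] = 0.001063 / 0.01642 = 0.06472 M.
Dilution factor = 250.0/19.75 = 12.66, so [stock] = 0.06472 x 12.66 = 0.819 M.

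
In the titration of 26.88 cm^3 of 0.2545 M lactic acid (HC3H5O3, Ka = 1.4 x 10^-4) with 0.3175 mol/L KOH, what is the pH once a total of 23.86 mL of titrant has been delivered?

n(acid) = 0.2545 x 0.02688 = 0.006841 mol; n(KOH) added = 0.3175 x 0.02386 = 0.007576 mol.
Base is in excess by 0.007576 - 0.006841 = 0.0007346 mol in a total volume of 0.05074 L.
[OH^-] = 0.0007346/0.05074 = 0.01448 M, so pOH = 1.84 and pH = 14.00 - 1.84 = 12.16.

12.16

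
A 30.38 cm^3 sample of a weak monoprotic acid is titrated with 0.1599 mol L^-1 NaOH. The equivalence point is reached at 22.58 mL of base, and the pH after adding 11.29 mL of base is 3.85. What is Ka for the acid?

1.4 x 10^-4

11.29 mL is half of the equivalence volume, so this is the half-equivalence point where [HA] = [A^-].
At half-equivalence pH = pKa, so pKa = 3.85.
Ka = 10^(-3.85) = 1.4 x 10^-4.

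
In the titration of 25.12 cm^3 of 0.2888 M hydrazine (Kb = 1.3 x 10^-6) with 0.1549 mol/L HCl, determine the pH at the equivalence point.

4.56

n(N2H4) = 0.2888 x 0.02512 = 0.007255 mol; V(HCl) at equivalence = 0.007255/0.1549 = 0.04683 L.
At equivalence the base is fully converted to N2H5+; total volume = 0.07195 L, so [N2H5+] = 0.007255/0.07195 = 0.1008 M.
Ka(N2H5+) = Kw/Kb = 1.0e-14 / 1.3 x 10^-6 = 7.69e-9.
[H^+] = sqrt(Ka x [N2H5+]) = sqrt(7.69e-9 x 0.1008) = 2.78e-5 M.
pH = -log(2.78e-5) = 4.56.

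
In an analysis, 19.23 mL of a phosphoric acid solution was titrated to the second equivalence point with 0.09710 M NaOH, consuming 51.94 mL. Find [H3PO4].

n(NaOH) = 0.09710 x 0.05194 = 0.005043 mol.
At the second equivalence point, 2 mol OH^- react per mol H3PO4, so n(H3PO4) = 0.005043 / 2 = 0.002522 mol.
[H3PO4] = 0.002522 / 0.01923 L = 0.131 M.

0.131 M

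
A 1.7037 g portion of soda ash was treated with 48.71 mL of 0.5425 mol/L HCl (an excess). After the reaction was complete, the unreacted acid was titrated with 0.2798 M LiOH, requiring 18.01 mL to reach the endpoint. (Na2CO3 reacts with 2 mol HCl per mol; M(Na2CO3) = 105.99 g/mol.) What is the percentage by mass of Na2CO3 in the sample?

Total n(HCl) added = 0.5425 x 0.04871 = 0.02643 mol.
n(LiOH) used = 0.2798 x 0.01801 = 0.005039 mol, which equals the excess n(HCl).
So n(HCl) consumed by the sample = 0.02643 - 0.005039 = 0.02139 mol.
n(Na2CO3) = 0.02139 / 2 = 0.01069 mol.
mass Na2CO3 = 0.01069 x 105.99 = 1.133 g, so %Na2CO3 = 1.133/1.7037 x 100 = 66.5%.

66.5%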